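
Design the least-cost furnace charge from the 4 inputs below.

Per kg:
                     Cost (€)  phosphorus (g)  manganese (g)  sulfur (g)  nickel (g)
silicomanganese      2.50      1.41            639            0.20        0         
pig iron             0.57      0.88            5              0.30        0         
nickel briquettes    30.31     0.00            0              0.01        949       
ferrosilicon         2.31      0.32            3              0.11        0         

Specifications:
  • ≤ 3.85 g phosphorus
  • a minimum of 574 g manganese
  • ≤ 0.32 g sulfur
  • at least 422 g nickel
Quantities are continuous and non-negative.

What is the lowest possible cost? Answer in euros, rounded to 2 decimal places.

€15.72

Set it up as a linear program. Let x1 = kg of silicomanganese, x2 = kg of pig iron, x3 = kg of nickel briquettes, x4 = kg of ferrosilicon.
Minimize 2.5x1 + 0.57x2 + 30.31x3 + 2.31x4 subject to:
  1.41x1 + 0.88x2 + 0.32x4 ≤ 3.85   (phosphorus)
  639x1 + 5x2 + 3x4 ≥ 574   (manganese)
  0.2x1 + 0.3x2 + 0.01x3 + 0.11x4 ≤ 0.32   (sulfur)
  949x3 ≥ 422   (nickel)
  x1, x2, x3, x4 ≥ 0.
The minimum-cost mix takes nothing from pig iron, ferrosilicon — only silicomanganese, nickel briquettes. The manganese and nickel requirements are met with equality.
So silicomanganese = 0.8983 kg, nickel briquettes = 0.4447 kg.
Total cost: 2.5·0.8983 + 30.31·0.4447 = 15.7246.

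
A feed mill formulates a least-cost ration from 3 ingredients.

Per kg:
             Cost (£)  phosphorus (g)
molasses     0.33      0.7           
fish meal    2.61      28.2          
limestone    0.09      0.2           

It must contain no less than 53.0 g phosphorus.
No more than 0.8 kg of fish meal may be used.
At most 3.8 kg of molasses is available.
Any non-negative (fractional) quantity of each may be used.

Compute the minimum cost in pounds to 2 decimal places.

£15.79

Let x1 = kg of molasses, x2 = kg of fish meal, x3 = kg of limestone.
Minimise 0.33x1 + 2.61x2 + 0.09x3 with:
  0.7x1 + 28.2x2 + 0.2x3 ≥ 53   (phosphorus)
  x2 ≤ 0.8
  x1 ≤ 3.8
  x1, x2, x3 ≥ 0.
The cheapest feasible vertex uses only fish meal, limestone; molasses is not used. Binding constraints: phosphorus and the fish meal cap.
Solving gives x2 = 0.8, x3 = 152.2.
Hence cost = 2.61·0.8 + 0.09·152.2 = £15.7860.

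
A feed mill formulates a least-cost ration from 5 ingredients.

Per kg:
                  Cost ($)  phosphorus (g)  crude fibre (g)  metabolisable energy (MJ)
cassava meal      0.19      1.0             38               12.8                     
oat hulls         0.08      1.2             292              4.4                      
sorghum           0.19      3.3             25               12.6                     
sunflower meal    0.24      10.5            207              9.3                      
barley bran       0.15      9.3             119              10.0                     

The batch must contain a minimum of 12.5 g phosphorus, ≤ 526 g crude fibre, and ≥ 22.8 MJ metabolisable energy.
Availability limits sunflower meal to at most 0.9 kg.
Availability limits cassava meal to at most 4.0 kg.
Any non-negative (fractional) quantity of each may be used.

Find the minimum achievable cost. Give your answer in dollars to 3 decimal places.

This is a linear program. Let x1 = kg of cassava meal, x2 = kg of oat hulls, x3 = kg of sorghum, x4 = kg of sunflower meal, x5 = kg of barley bran.
Minimize 0.19x1 + 0.08x2 + 0.19x3 + 0.24x4 + 0.15x5 subject to:
  1x1 + 1.2x2 + 3.3x3 + 10.5x4 + 9.3x5 ≥ 12.5   (phosphorus)
  38x1 + 292x2 + 25x3 + 207x4 + 119x5 ≤ 526   (crude fibre)
  12.8x1 + 4.4x2 + 12.6x3 + 9.3x4 + 10x5 ≥ 22.8   (metabolisable energy)
  x4 ≤ 0.9
  x1 ≤ 4
  x1, x2, x3, x4, x5 ≥ 0.
At the optimum only cassava meal, barley bran are positive (oat hulls, sorghum, sunflower meal = 0). Binding constraints: phosphorus and metabolisable energy.
Solving gives x1 = 0.7982, x5 = 1.258.
Objective = 0.19·0.7982 + 0.15·1.258 = 0.34036.

$0.340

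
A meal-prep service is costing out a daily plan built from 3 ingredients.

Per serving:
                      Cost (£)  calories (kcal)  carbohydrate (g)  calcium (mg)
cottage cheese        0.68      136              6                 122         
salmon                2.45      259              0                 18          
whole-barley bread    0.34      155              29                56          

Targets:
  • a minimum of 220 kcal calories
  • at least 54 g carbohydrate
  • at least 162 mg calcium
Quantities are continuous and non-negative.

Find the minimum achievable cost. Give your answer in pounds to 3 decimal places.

Set it up as a linear program. Let x1 = servings of cottage cheese, x2 = servings of salmon, x3 = servings of whole-barley bread.
Minimise 0.68x1 + 2.45x2 + 0.34x3 subject to:
  136x1 + 259x2 + 155x3 ≥ 220   (calories)
  6x1 + 29x3 ≥ 54   (carbohydrate)
  122x1 + 18x2 + 56x3 ≥ 162   (calcium)
  x1, x2, x3 ≥ 0.
The minimum-cost mix takes nothing from salmon — only cottage cheese, whole-barley bread. There the carbohydrate and calcium constraints are tight.
So cottage cheese = 0.5228 servings, whole-barley bread = 1.754 servings.
Total cost: 0.68·0.5228 + 0.34·1.754 = 0.95186.

£0.952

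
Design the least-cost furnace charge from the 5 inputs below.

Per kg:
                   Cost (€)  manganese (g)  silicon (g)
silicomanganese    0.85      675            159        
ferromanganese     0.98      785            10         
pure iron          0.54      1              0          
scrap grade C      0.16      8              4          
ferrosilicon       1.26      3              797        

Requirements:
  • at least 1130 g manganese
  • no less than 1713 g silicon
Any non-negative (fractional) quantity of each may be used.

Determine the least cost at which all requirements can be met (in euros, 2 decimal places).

Let x1 = kg of silicomanganese, x2 = kg of ferromanganese, x3 = kg of pure iron, x4 = kg of scrap grade C, x5 = kg of ferrosilicon.
Minimize 0.85x1 + 0.98x2 + 0.54x3 + 0.16x4 + 1.26x5 subject to:
  675x1 + 785x2 + 1x3 + 8x4 + 3x5 ≥ 1130   (manganese)
  159x1 + 10x2 + 4x4 + 797x5 ≥ 1713   (silicon)
  x1, x2, x3, x4, x5 ≥ 0.
At the optimum only silicomanganese, ferrosilicon are positive (ferromanganese, pure iron, scrap grade C = 0). The manganese and silicon requirements are met with equality.
So silicomanganese = 1.666 kg, ferrosilicon = 1.817 kg.
Hence cost = 0.85·1.666 + 1.26·1.817 = €3.7055.

€3.71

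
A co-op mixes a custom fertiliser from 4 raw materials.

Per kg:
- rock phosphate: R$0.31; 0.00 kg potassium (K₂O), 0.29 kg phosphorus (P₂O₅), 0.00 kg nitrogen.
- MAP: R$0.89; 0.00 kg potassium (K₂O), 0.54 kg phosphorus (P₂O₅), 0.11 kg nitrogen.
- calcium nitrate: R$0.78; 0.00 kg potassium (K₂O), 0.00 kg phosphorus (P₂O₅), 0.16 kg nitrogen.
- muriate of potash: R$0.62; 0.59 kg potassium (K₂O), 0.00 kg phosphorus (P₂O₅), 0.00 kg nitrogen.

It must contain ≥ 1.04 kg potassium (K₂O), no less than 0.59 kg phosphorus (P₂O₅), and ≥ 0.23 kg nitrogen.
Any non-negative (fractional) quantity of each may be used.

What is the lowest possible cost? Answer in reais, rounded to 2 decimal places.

Set it up as a linear program. Let x1 = kg of rock phosphate, x2 = kg of MAP, x3 = kg of calcium nitrate, x4 = kg of muriate of potash.
min 0.31x1 + 0.89x2 + 0.78x3 + 0.62x4 subject to:
  0.59x4 ≥ 1.04   (potassium (K₂O))
  0.29x1 + 0.54x2 ≥ 0.59   (phosphorus (P₂O₅))
  0.11x2 + 0.16x3 ≥ 0.23   (nitrogen)
  x1, x2, x3, x4 ≥ 0.
At the optimum only MAP, calcium nitrate, muriate of potash are positive (rock phosphate = 0). There the potassium (K₂O), phosphorus (P₂O₅), nitrogen constraints are tight.
Solving gives x2 = 1.093, x3 = 0.6863, x4 = 1.763.
Hence cost = 0.89·1.093 + 0.78·0.6863 + 0.62·1.763 = R$2.6011.

R$2.60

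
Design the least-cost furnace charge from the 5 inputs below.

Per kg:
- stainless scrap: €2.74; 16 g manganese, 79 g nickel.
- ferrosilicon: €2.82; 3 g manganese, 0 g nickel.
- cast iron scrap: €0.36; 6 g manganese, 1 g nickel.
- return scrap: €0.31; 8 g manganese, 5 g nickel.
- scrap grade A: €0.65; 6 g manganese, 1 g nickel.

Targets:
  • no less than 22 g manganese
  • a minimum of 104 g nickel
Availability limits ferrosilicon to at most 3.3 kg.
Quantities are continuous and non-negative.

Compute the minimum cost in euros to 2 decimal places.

€3.63

Let x1 = kg of stainless scrap, x2 = kg of ferrosilicon, x3 = kg of cast iron scrap, x4 = kg of return scrap, x5 = kg of scrap grade A.
min 2.74x1 + 2.82x2 + 0.36x3 + 0.31x4 + 0.65x5 subject to:
  16x1 + 3x2 + 6x3 + 8x4 + 6x5 ≥ 22   (manganese)
  79x1 + 1x3 + 5x4 + 1x5 ≥ 104   (nickel)
  x2 ≤ 3.3
  x1, x2, x3, x4, x5 ≥ 0.
The minimum-cost mix takes nothing from ferrosilicon, cast iron scrap, scrap grade A — only stainless scrap, return scrap. The manganese and nickel requirements are met with equality.
So stainless scrap = 1.308 kg, return scrap = 0.1341 kg.
Hence cost = 2.74·1.308 + 0.31·0.1341 = €3.6255.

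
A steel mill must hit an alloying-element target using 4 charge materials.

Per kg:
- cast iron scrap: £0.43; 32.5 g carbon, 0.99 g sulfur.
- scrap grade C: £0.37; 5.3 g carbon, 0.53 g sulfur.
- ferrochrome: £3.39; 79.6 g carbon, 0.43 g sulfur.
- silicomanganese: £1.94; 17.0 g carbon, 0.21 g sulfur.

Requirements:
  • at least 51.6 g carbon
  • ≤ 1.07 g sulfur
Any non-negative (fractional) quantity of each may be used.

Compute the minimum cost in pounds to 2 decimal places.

This is a linear program. Let x1 = kg of cast iron scrap, x2 = kg of scrap grade C, x3 = kg of ferrochrome, x4 = kg of silicomanganese.
Minimise 0.43x1 + 0.37x2 + 3.39x3 + 1.94x4 s.t.:
  32.5x1 + 5.3x2 + 79.6x3 + 17x4 ≥ 51.6   (carbon)
  0.99x1 + 0.53x2 + 0.43x3 + 0.21x4 ≤ 1.07   (sulfur)
  x1, x2, x3, x4 ≥ 0.
The optimal basis is {cast iron scrap, ferrochrome}; scrap grade C, silicomanganese drop out. There the carbon and sulfur constraints are tight.
Optimal quantities: cast iron scrap = 0.9715 kg, ferrochrome = 0.2516 kg.
Hence cost = 0.43·0.9715 + 3.39·0.2516 = £1.2707.

£1.27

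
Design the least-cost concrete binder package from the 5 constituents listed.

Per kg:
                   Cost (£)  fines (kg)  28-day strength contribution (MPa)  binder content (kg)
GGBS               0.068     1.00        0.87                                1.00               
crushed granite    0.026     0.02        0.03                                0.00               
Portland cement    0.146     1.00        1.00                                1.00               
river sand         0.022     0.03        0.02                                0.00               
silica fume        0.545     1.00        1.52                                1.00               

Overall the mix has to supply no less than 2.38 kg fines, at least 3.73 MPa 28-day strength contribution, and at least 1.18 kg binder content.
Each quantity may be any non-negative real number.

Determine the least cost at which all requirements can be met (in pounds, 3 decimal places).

Let x1 = kg of GGBS, x2 = kg of crushed granite, x3 = kg of Portland cement, x4 = kg of river sand, x5 = kg of silica fume.
Minimise 0.068x1 + 0.026x2 + 0.146x3 + 0.022x4 + 0.545x5 with:
  1x1 + 0.02x2 + 1x3 + 0.03x4 + 1x5 ≥ 2.38   (fines)
  0.87x1 + 0.03x2 + 1x3 + 0.02x4 + 1.52x5 ≥ 3.73   (28-day strength contribution)
  1x1 + 1x3 + 1x5 ≥ 1.18   (binder content)
  x1, x2, x3, x4, x5 ≥ 0.
The cheapest feasible vertex uses only GGBS; crushed granite, Portland cement, river sand, silica fume are not used. The 28-day strength contribution requirement is met with equality.
Optimal quantities: GGBS = 4.287 kg.
Total cost: 0.068·4.287 = 0.29152.

£0.292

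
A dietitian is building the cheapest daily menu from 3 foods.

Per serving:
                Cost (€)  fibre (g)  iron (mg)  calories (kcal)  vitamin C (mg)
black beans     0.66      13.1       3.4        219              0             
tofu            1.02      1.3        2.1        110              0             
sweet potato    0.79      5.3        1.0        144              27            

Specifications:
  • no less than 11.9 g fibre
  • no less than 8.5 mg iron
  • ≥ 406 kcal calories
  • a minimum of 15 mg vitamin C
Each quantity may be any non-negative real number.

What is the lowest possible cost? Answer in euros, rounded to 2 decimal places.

Treat it as an LP. Let x1 = servings of black beans, x2 = servings of tofu, x3 = servings of sweet potato.
min 0.66x1 + 1.02x2 + 0.79x3 subject to:
  13.1x1 + 1.3x2 + 5.3x3 ≥ 11.9   (fibre)
  3.4x1 + 2.1x2 + 1x3 ≥ 8.5   (iron)
  219x1 + 110x2 + 144x3 ≥ 406   (calories)
  27x3 ≥ 15   (vitamin C)
  x1, x2, x3 ≥ 0.
The cheapest feasible vertex uses only black beans, sweet potato; tofu is not used. Binding constraints: iron and vitamin C.
That vertex is x1 = 2.337, x3 = 0.5556.
Cost = 0.66·2.337 + 0.79·0.5556 = 1.9813.

€1.98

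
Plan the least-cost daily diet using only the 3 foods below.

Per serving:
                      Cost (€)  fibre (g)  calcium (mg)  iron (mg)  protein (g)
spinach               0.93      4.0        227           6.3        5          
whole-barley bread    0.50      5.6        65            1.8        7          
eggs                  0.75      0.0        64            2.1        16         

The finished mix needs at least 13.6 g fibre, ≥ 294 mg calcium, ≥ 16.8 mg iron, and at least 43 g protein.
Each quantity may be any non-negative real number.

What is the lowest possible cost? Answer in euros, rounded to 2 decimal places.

Let x1 = servings of spinach, x2 = servings of whole-barley bread, x3 = servings of eggs.
Minimize 0.93x1 + 0.5x2 + 0.75x3 subject to:
  4x1 + 5.6x2 ≥ 13.6   (fibre)
  227x1 + 65x2 + 64x3 ≥ 294   (calcium)
  6.3x1 + 1.8x2 + 2.1x3 ≥ 16.8   (iron)
  5x1 + 7x2 + 16x3 ≥ 43   (protein)
  x1, x2, x3 ≥ 0.
The optimal mix uses every input. There the fibre, iron, protein constraints are tight.
Optimal quantities: spinach = 1.798 servings, whole-barley bread = 1.144 servings, eggs = 1.625 servings.
Objective = 0.93·1.798 + 0.5·1.144 + 0.75·1.625 = 3.4629.

€3.46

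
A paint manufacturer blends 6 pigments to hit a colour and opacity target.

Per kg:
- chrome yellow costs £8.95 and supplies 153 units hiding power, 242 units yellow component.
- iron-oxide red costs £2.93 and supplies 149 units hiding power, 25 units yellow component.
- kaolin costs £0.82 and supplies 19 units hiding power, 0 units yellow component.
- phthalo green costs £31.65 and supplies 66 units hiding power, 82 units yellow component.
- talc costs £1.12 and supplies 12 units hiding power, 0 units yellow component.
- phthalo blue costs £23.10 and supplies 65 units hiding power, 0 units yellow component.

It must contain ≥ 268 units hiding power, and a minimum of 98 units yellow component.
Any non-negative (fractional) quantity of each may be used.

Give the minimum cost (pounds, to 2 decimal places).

Let x1 = kg of chrome yellow, x2 = kg of iron-oxide red, x3 = kg of kaolin, x4 = kg of phthalo green, x5 = kg of talc, x6 = kg of phthalo blue.
Minimise 8.95x1 + 2.93x2 + 0.82x3 + 31.65x4 + 1.12x5 + 23.1x6 s.t.:
  153x1 + 149x2 + 19x3 + 66x4 + 12x5 + 65x6 ≥ 268   (hiding power)
  242x1 + 25x2 + 82x4 ≥ 98   (yellow component)
  x1, x2, x3, x4, x5, x6 ≥ 0.
The minimum-cost mix takes nothing from kaolin, phthalo green, talc, phthalo blue — only chrome yellow, iron-oxide red. There the hiding power and yellow component constraints are tight.
That vertex is x1 = 0.2452, x2 = 1.547.
Objective = 8.95·0.2452 + 2.93·1.547 = 6.7273.

£6.73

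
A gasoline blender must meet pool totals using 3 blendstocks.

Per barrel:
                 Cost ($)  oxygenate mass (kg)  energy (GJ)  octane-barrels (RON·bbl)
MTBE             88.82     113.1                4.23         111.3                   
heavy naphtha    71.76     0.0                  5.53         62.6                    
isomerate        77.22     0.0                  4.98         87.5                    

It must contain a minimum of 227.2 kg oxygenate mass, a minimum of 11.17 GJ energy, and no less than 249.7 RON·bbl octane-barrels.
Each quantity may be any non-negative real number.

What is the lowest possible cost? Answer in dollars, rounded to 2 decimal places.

Let x1 = barrels of MTBE, x2 = barrels of heavy naphtha, x3 = barrels of isomerate.
Minimize 88.82x1 + 71.76x2 + 77.22x3 s.t.:
  113.1x1 ≥ 227.2   (oxygenate mass)
  4.23x1 + 5.53x2 + 4.98x3 ≥ 11.17   (energy)
  111.3x1 + 62.6x2 + 87.5x3 ≥ 249.7   (octane-barrels)
  x1, x2, x3 ≥ 0.
The optimal basis is {MTBE, heavy naphtha}; isomerate drops out. There the oxygenate mass and energy constraints are tight.
Solving gives x1 = 2.00884, x2 = 0.483291.
Cost = 88.82·2.00884 + 71.76·0.483291 = 213.1061.

$213.11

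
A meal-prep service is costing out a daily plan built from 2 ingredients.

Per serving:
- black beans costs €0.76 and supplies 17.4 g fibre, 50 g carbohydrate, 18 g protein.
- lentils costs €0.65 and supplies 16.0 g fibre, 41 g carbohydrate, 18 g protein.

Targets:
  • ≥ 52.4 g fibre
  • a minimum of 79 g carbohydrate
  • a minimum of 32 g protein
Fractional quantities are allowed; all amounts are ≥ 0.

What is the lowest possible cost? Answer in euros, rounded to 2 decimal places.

This is a linear program. Let x1 = servings of black beans, x2 = servings of lentils.
Minimise 0.76x1 + 0.65x2 subject to:
  17.4x1 + 16x2 ≥ 52.4   (fibre)
  50x1 + 41x2 ≥ 79   (carbohydrate)
  18x1 + 18x2 ≥ 32   (protein)
  x1, x2 ≥ 0.
The cheapest feasible vertex uses only lentils; black beans is not used. The fibre requirement is met with equality.
Solving gives x2 = 3.275.
Objective = 0.65·3.275 = 2.1288.

€2.13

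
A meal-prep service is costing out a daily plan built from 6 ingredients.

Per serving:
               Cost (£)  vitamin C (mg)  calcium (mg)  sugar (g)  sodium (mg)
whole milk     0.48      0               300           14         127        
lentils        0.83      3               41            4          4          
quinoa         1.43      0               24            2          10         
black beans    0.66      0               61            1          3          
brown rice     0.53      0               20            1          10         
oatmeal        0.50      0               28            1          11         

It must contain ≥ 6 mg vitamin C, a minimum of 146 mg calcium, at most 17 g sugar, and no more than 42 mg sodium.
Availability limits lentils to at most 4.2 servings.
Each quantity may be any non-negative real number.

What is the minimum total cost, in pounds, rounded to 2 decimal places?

Let x1 = servings of whole milk, x2 = servings of lentils, x3 = servings of quinoa, x4 = servings of black beans, x5 = servings of brown rice, x6 = servings of oatmeal.
Minimize 0.48x1 + 0.83x2 + 1.43x3 + 0.66x4 + 0.53x5 + 0.5x6 subject to:
  3x2 ≥ 6   (vitamin C)
  300x1 + 41x2 + 24x3 + 61x4 + 20x5 + 28x6 ≥ 146   (calcium)
  14x1 + 4x2 + 2x3 + 1x4 + 1x5 + 1x6 ≤ 17   (sugar)
  127x1 + 4x2 + 10x3 + 3x4 + 10x5 + 11x6 ≤ 42   (sodium)
  x2 ≤ 4.2
  x1, x2, x3, x4, x5, x6 ≥ 0.
The optimal basis is {whole milk, lentils}; quinoa, black beans, brown rice, oatmeal drop out. The vitamin C and calcium requirements are met with equality.
Optimal quantities: whole milk = 0.2133 servings, lentils = 2 servings.
Total cost: 0.48·0.2133 + 0.83·2 = 1.7624.

£1.76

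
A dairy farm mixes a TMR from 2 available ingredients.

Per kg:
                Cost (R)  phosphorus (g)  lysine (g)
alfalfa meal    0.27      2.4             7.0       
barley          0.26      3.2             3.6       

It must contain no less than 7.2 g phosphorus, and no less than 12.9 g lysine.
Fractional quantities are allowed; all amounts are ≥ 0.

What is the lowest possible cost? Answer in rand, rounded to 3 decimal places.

Let x1 = kg of alfalfa meal, x2 = kg of barley.
Minimise 0.27x1 + 0.26x2 subject to:
  2.4x1 + 3.2x2 ≥ 7.2   (phosphorus)
  7x1 + 3.6x2 ≥ 12.9   (lysine)
  x1, x2 ≥ 0.
Both inputs are positive at the optimum. There the phosphorus and lysine constraints are tight.
Optimal quantities: alfalfa meal = 1.116 kg, barley = 1.413 kg.
Hence cost = 0.27·1.116 + 0.26·1.413 = R0.66870.

R0.669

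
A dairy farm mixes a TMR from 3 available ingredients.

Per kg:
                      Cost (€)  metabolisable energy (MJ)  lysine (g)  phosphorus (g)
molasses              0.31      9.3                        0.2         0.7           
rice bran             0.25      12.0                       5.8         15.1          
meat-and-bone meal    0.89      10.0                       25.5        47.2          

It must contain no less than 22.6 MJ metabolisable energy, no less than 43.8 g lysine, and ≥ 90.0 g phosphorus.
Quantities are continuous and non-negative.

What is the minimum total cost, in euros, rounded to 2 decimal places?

€1.63

Let x1 = kg of molasses, x2 = kg of rice bran, x3 = kg of meat-and-bone meal.
Minimise 0.31x1 + 0.25x2 + 0.89x3 with:
  9.3x1 + 12x2 + 10x3 ≥ 22.6   (metabolisable energy)
  0.2x1 + 5.8x2 + 25.5x3 ≥ 43.8   (lysine)
  0.7x1 + 15.1x2 + 47.2x3 ≥ 90   (phosphorus)
  x1, x2, x3 ≥ 0.
The optimal basis is {rice bran, meat-and-bone meal}; molasses drops out. There the lysine and phosphorus constraints are tight.
So rice bran = 2.045 kg, meat-and-bone meal = 1.252 kg.
Objective = 0.25·2.045 + 0.89·1.252 = 1.6255.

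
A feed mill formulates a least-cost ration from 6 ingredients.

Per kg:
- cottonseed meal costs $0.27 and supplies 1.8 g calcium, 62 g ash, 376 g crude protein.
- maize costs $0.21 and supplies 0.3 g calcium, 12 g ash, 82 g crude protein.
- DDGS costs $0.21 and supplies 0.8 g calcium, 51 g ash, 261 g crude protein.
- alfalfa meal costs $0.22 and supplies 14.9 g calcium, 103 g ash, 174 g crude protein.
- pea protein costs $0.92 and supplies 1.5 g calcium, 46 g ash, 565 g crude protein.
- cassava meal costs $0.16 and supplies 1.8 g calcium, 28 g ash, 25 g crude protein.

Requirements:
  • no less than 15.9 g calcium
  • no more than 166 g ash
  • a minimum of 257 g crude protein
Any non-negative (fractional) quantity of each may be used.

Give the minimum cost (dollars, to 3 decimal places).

This is a linear program. Let x1 = kg of cottonseed meal, x2 = kg of maize, x3 = kg of DDGS, x4 = kg of alfalfa meal, x5 = kg of pea protein, x6 = kg of cassava meal.
min 0.27x1 + 0.21x2 + 0.21x3 + 0.22x4 + 0.92x5 + 0.16x6 s.t.:
  1.8x1 + 0.3x2 + 0.8x3 + 14.9x4 + 1.5x5 + 1.8x6 ≥ 15.9   (calcium)
  62x1 + 12x2 + 51x3 + 103x4 + 46x5 + 28x6 ≤ 166   (ash)
  376x1 + 82x2 + 261x3 + 174x4 + 565x5 + 25x6 ≥ 257   (crude protein)
  x1, x2, x3, x4, x5, x6 ≥ 0.
The cheapest feasible vertex uses only cottonseed meal, alfalfa meal; maize, DDGS, pea protein, cassava meal are not used. The calcium and crude protein requirements are met with equality.
Solving gives x1 = 0.2009, x4 = 1.043.
Cost = 0.27·0.2009 + 0.22·1.043 = 0.28370.

$0.284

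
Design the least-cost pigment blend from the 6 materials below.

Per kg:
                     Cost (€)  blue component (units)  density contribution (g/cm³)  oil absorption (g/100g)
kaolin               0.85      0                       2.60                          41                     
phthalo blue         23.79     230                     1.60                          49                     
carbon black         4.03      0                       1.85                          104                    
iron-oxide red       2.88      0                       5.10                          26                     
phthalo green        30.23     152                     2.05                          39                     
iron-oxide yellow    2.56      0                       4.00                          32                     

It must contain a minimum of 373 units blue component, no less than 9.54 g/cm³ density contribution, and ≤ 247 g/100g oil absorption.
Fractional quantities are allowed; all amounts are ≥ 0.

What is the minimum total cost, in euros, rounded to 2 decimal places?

Treat it as an LP. Let x1 = kg of kaolin, x2 = kg of phthalo blue, x3 = kg of carbon black, x4 = kg of iron-oxide red, x5 = kg of phthalo green, x6 = kg of iron-oxide yellow.
Minimize 0.85x1 + 23.79x2 + 4.03x3 + 2.88x4 + 30.23x5 + 2.56x6 subject to:
  230x2 + 152x5 ≥ 373   (blue component)
  2.6x1 + 1.6x2 + 1.85x3 + 5.1x4 + 2.05x5 + 4x6 ≥ 9.54   (density contribution)
  41x1 + 49x2 + 104x3 + 26x4 + 39x5 + 32x6 ≤ 247   (oil absorption)
  x1, x2, x3, x4, x5, x6 ≥ 0.
The optimal basis is {kaolin, phthalo blue}; carbon black, iron-oxide red, phthalo green, iron-oxide yellow drop out. Binding constraints: blue component and density contribution.
That vertex is x1 = 2.6712, x2 = 1.6217.
Objective = 0.85·2.6712 + 23.79·1.6217 = 40.8508.

€40.85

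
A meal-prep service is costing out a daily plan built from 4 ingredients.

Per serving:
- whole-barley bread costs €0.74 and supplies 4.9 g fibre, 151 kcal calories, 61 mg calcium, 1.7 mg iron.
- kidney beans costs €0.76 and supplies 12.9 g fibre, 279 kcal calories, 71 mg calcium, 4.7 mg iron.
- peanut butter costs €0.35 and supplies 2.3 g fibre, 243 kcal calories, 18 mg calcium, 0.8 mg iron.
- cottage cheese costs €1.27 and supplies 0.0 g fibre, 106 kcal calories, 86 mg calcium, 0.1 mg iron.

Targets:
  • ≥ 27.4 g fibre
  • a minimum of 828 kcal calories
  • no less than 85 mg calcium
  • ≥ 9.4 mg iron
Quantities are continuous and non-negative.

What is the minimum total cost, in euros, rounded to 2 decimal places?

Let x1 = servings of whole-barley bread, x2 = servings of kidney beans, x3 = servings of peanut butter, x4 = servings of cottage cheese.
Minimize 0.74x1 + 0.76x2 + 0.35x3 + 1.27x4 subject to:
  4.9x1 + 12.9x2 + 2.3x3 ≥ 27.4   (fibre)
  151x1 + 279x2 + 243x3 + 106x4 ≥ 828   (calories)
  61x1 + 71x2 + 18x3 + 86x4 ≥ 85   (calcium)
  1.7x1 + 4.7x2 + 0.8x3 + 0.1x4 ≥ 9.4   (iron)
  x1, x2, x3, x4 ≥ 0.
At the optimum only kidney beans, peanut butter are positive (whole-barley bread, cottage cheese = 0). Binding constraints: fibre and calories.
Solving gives x2 = 1.907, x3 = 1.218.
Cost = 0.76·1.907 + 0.35·1.218 = 1.8756.

€1.88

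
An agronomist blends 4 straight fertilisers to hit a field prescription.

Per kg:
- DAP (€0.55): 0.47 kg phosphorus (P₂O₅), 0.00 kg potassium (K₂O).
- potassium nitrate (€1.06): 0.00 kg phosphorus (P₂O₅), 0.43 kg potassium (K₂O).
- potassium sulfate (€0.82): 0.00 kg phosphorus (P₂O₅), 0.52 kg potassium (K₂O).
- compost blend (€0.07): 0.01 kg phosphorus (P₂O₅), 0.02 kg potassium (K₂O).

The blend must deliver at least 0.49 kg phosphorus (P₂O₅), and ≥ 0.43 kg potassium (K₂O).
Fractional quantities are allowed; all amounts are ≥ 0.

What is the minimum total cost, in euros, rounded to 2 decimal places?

€1.25

This is a linear program. Let x1 = kg of DAP, x2 = kg of potassium nitrate, x3 = kg of potassium sulfate, x4 = kg of compost blend.
min 0.55x1 + 1.06x2 + 0.82x3 + 0.07x4 subject to:
  0.47x1 + 0.01x4 ≥ 0.49   (phosphorus (P₂O₅))
  0.43x2 + 0.52x3 + 0.02x4 ≥ 0.43   (potassium (K₂O))
  x1, x2, x3, x4 ≥ 0.
The minimum-cost mix takes nothing from potassium nitrate, compost blend — only DAP, potassium sulfate. There the phosphorus (P₂O₅) and potassium (K₂O) constraints are tight.
That vertex is x1 = 1.043, x3 = 0.8269.
Cost = 0.55·1.043 + 0.82·0.8269 = 1.2517.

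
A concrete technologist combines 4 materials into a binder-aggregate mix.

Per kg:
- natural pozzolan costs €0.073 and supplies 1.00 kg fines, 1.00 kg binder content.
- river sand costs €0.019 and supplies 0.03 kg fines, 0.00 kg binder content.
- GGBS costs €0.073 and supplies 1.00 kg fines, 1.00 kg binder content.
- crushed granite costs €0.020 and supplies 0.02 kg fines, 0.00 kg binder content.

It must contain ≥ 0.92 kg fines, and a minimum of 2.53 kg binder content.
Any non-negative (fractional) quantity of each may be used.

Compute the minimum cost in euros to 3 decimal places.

Treat it as an LP. Let x1 = kg of natural pozzolan, x2 = kg of river sand, x3 = kg of GGBS, x4 = kg of crushed granite.
Minimize 0.073x1 + 0.019x2 + 0.073x3 + 0.02x4 subject to:
  1x1 + 0.03x2 + 1x3 + 0.02x4 ≥ 0.92   (fines)
  1x1 + 1x3 ≥ 2.53   (binder content)
  x1, x2, x3, x4 ≥ 0.
The optimal basis is {natural pozzolan}; river sand, GGBS, crushed granite drop out. There the binder content constraint is tight.
Solving gives x1 = 2.53.
Objective = 0.073·2.53 = 0.18469.

€0.185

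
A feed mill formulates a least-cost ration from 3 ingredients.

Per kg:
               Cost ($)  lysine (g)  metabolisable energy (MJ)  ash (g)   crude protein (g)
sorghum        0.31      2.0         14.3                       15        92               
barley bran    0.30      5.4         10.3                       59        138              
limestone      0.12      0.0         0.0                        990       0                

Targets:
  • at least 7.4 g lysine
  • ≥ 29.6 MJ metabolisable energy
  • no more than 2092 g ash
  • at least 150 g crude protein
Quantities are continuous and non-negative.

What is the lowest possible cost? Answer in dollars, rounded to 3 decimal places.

Let x1 = kg of sorghum, x2 = kg of barley bran, x3 = kg of limestone.
Minimise 0.31x1 + 0.3x2 + 0.12x3 s.t.:
  2x1 + 5.4x2 ≥ 7.4   (lysine)
  14.3x1 + 10.3x2 ≥ 29.6   (metabolisable energy)
  15x1 + 59x2 + 990x3 ≤ 2092   (ash)
  92x1 + 138x2 ≥ 150   (crude protein)
  x1, x2, x3 ≥ 0.
At the optimum only sorghum, barley bran are positive (limestone = 0). The lysine and metabolisable energy requirements are met with equality.
Solving gives x1 = 1.477, x2 = 0.8234.
Objective = 0.31·1.477 + 0.3·0.8234 = 0.70489.

$0.705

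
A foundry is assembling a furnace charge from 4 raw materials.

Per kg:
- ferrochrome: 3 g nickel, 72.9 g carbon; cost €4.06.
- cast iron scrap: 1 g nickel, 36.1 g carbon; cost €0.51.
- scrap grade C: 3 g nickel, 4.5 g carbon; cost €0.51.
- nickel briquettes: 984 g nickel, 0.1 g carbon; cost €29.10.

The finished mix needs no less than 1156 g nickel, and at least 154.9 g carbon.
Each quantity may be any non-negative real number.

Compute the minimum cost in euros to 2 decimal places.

€36.25

Set it up as a linear program. Let x1 = kg of ferrochrome, x2 = kg of cast iron scrap, x3 = kg of scrap grade C, x4 = kg of nickel briquettes.
Minimize 4.06x1 + 0.51x2 + 0.51x3 + 29.1x4 with:
  3x1 + 1x2 + 3x3 + 984x4 ≥ 1156   (nickel)
  72.9x1 + 36.1x2 + 4.5x3 + 0.1x4 ≥ 154.9   (carbon)
  x1, x2, x3, x4 ≥ 0.
The optimal basis is {cast iron scrap, nickel briquettes}; ferrochrome, scrap grade C drop out. Binding constraints: nickel and carbon.
So cast iron scrap = 4.2876 kg, nickel briquettes = 1.1704 kg.
Hence cost = 0.51·4.2876 + 29.1·1.1704 = €36.2453.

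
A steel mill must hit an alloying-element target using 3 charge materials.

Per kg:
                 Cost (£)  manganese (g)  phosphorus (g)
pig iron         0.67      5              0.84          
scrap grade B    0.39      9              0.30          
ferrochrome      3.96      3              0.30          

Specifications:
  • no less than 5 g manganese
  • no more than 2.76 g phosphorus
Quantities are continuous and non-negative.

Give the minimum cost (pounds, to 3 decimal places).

Treat it as an LP. Let x1 = kg of pig iron, x2 = kg of scrap grade B, x3 = kg of ferrochrome.
Minimize 0.67x1 + 0.39x2 + 3.96x3 subject to:
  5x1 + 9x2 + 3x3 ≥ 5   (manganese)
  0.84x1 + 0.3x2 + 0.3x3 ≤ 2.76   (phosphorus)
  x1, x2, x3 ≥ 0.
At the optimum only scrap grade B is positive (pig iron, ferrochrome = 0). There the manganese constraint is tight.
Optimal quantities: scrap grade B = 0.5556 kg.
Hence cost = 0.39·0.5556 = £0.21668.

£0.217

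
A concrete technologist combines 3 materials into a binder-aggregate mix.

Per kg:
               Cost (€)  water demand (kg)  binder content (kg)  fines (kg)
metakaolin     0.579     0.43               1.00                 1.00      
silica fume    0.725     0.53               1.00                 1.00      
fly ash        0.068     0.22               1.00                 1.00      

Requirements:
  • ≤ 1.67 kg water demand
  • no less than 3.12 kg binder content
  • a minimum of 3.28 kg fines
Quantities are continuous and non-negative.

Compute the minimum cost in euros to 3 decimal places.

Let x1 = kg of metakaolin, x2 = kg of silica fume, x3 = kg of fly ash.
Minimise 0.579x1 + 0.725x2 + 0.068x3 subject to:
  0.43x1 + 0.53x2 + 0.22x3 ≤ 1.67   (water demand)
  1x1 + 1x2 + 1x3 ≥ 3.12   (binder content)
  1x1 + 1x2 + 1x3 ≥ 3.28   (fines)
  x1, x2, x3 ≥ 0.
The optimal basis is {fly ash}; metakaolin, silica fume drop out. There the fines constraint is tight.
Optimal quantities: fly ash = 3.28 kg.
Cost = 0.068·3.28 = 0.22304.

€0.223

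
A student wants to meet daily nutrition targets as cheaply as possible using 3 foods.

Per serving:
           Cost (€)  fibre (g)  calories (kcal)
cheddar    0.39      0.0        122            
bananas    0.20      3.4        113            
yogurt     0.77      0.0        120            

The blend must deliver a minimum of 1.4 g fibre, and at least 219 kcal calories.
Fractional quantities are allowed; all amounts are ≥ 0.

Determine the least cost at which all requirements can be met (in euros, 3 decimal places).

This is a linear program. Let x1 = servings of cheddar, x2 = servings of bananas, x3 = servings of yogurt.
min 0.39x1 + 0.2x2 + 0.77x3 s.t.:
  3.4x2 ≥ 1.4   (fibre)
  122x1 + 113x2 + 120x3 ≥ 219   (calories)
  x1, x2, x3 ≥ 0.
The cheapest feasible vertex uses only bananas; cheddar, yogurt are not used. The calories requirement is met with equality.
That vertex is x2 = 1.938.
Objective = 0.2·1.938 = 0.38760.

€0.388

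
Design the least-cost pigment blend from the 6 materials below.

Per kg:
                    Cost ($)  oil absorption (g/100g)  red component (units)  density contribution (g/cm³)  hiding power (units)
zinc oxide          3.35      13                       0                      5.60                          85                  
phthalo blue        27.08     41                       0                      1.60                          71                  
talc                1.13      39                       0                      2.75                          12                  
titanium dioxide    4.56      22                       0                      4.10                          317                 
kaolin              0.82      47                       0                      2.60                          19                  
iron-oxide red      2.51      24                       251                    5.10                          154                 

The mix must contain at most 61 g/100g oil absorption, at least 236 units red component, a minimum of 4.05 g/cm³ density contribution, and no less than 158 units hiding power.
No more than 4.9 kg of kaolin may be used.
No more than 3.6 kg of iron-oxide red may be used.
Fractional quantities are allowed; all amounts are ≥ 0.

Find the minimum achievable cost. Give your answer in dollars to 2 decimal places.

This is a linear program. Let x1 = kg of zinc oxide, x2 = kg of phthalo blue, x3 = kg of talc, x4 = kg of titanium dioxide, x5 = kg of kaolin, x6 = kg of iron-oxide red.
Minimise 3.35x1 + 27.08x2 + 1.13x3 + 4.56x4 + 0.82x5 + 2.51x6 with:
  13x1 + 41x2 + 39x3 + 22x4 + 47x5 + 24x6 ≤ 61   (oil absorption)
  251x6 ≥ 236   (red component)
  5.6x1 + 1.6x2 + 2.75x3 + 4.1x4 + 2.6x5 + 5.1x6 ≥ 4.05   (density contribution)
  85x1 + 71x2 + 12x3 + 317x4 + 19x5 + 154x6 ≥ 158   (hiding power)
  x5 ≤ 4.9
  x6 ≤ 3.6
  x1, x2, x3, x4, x5, x6 ≥ 0.
The minimum-cost mix takes nothing from zinc oxide, phthalo blue, talc, kaolin — only titanium dioxide, iron-oxide red. Binding constraints: red component and hiding power.
Optimal quantities: titanium dioxide = 0.04165 kg, iron-oxide red = 0.9402 kg.
Total cost: 4.56·0.04165 + 2.51·0.9402 = 2.5498.

$2.55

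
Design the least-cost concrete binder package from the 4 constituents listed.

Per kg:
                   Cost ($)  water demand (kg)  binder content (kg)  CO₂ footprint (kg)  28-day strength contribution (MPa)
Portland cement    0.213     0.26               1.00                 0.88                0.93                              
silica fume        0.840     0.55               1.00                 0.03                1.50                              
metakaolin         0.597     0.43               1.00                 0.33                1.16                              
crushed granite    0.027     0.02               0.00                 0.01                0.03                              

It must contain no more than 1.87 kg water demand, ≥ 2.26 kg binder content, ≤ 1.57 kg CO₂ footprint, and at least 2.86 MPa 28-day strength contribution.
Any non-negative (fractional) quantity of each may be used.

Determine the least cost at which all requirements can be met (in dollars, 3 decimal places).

$1.061

Treat it as an LP. Let x1 = kg of Portland cement, x2 = kg of silica fume, x3 = kg of metakaolin, x4 = kg of crushed granite.
Minimize 0.213x1 + 0.84x2 + 0.597x3 + 0.027x4 with:
  0.26x1 + 0.55x2 + 0.43x3 + 0.02x4 ≤ 1.87   (water demand)
  1x1 + 1x2 + 1x3 ≥ 2.26   (binder content)
  0.88x1 + 0.03x2 + 0.33x3 + 0.01x4 ≤ 1.57   (CO₂ footprint)
  0.93x1 + 1.5x2 + 1.16x3 + 0.03x4 ≥ 2.86   (28-day strength contribution)
  x1, x2, x3, x4 ≥ 0.
At the optimum only Portland cement, silica fume are positive (metakaolin, crushed granite = 0). There the CO₂ footprint and 28-day strength contribution constraints are tight.
That vertex is x1 = 1.756, x2 = 0.8178.
Objective = 0.213·1.756 + 0.84·0.8178 = 1.06098.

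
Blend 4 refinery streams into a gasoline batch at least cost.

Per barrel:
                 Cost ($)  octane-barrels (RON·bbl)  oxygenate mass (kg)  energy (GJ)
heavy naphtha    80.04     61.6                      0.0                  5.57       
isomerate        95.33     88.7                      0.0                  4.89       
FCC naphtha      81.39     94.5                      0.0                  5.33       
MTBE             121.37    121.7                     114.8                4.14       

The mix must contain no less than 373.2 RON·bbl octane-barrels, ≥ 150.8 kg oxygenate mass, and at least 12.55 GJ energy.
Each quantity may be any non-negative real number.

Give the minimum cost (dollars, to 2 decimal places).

$343.17

Set it up as a linear program. Let x1 = barrels of heavy naphtha, x2 = barrels of isomerate, x3 = barrels of FCC naphtha, x4 = barrels of MTBE.
Minimize 80.04x1 + 95.33x2 + 81.39x3 + 121.37x4 with:
  61.6x1 + 88.7x2 + 94.5x3 + 121.7x4 ≥ 373.2   (octane-barrels)
  114.8x4 ≥ 150.8   (oxygenate mass)
  5.57x1 + 4.89x2 + 5.33x3 + 4.14x4 ≥ 12.55   (energy)
  x1, x2, x3, x4 ≥ 0.
The minimum-cost mix takes nothing from heavy naphtha, isomerate — only FCC naphtha, MTBE. The octane-barrels and oxygenate mass requirements are met with equality.
So FCC naphtha = 2.2575 barrels, MTBE = 1.3136 barrels.
Hence cost = 81.39·2.2575 + 121.37·1.3136 = $343.1696.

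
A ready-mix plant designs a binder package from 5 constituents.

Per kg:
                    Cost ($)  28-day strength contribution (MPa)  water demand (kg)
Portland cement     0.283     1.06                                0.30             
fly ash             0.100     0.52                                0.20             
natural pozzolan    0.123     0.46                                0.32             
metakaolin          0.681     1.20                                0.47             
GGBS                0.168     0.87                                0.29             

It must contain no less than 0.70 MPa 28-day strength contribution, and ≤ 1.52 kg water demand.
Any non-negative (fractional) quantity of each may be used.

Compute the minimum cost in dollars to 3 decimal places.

$0.135

Treat it as an LP. Let x1 = kg of Portland cement, x2 = kg of fly ash, x3 = kg of natural pozzolan, x4 = kg of metakaolin, x5 = kg of GGBS.
min 0.283x1 + 0.1x2 + 0.123x3 + 0.681x4 + 0.168x5 with:
  1.06x1 + 0.52x2 + 0.46x3 + 1.2x4 + 0.87x5 ≥ 0.7   (28-day strength contribution)
  0.3x1 + 0.2x2 + 0.32x3 + 0.47x4 + 0.29x5 ≤ 1.52   (water demand)
  x1, x2, x3, x4, x5 ≥ 0.
The cheapest feasible vertex uses only fly ash; Portland cement, natural pozzolan, metakaolin, GGBS are not used. There the 28-day strength contribution constraint is tight.
Optimal quantities: fly ash = 1.346 kg.
Hence cost = 0.1·1.346 = $0.13460.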